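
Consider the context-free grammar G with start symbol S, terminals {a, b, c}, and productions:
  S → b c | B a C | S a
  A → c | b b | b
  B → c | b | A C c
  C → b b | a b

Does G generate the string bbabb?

no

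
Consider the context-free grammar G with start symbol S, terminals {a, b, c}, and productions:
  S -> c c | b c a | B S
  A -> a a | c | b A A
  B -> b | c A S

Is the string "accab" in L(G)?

no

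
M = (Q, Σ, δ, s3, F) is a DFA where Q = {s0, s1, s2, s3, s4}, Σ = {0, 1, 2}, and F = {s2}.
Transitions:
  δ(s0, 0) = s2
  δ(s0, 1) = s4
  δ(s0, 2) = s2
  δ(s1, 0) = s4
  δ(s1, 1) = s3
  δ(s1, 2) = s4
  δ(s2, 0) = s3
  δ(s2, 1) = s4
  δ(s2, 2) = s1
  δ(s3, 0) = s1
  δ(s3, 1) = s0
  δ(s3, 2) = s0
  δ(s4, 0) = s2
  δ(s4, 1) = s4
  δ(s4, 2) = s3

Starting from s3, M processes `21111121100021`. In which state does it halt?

s3 --2--> s0
s0 --1--> s4
s4 --1--> s4
s4 --1--> s4
s4 --1--> s4
s4 --1--> s4
s4 --2--> s3
s3 --1--> s0
s0 --1--> s4
s4 --0--> s2
s2 --0--> s3
s3 --0--> s1
s1 --2--> s4
s4 --1--> s4

s4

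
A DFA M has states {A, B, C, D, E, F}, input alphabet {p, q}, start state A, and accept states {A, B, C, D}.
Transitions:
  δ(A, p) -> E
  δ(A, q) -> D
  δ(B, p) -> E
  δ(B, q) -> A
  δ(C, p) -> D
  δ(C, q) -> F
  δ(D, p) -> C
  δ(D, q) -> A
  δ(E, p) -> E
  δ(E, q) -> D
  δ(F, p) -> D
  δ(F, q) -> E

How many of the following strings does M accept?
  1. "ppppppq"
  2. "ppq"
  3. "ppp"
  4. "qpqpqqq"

3

"ppppppq": accepted
"ppq": accepted
"ppp": rejected
"qpqpqqq": accepted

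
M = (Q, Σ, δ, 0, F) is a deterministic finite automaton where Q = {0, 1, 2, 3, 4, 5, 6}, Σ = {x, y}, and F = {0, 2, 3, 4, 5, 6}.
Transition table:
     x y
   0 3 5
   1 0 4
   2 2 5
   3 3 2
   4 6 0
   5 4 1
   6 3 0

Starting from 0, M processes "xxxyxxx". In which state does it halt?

0 --x--> 3
3 --x--> 3
3 --x--> 3
3 --y--> 2
2 --x--> 2
2 --x--> 2
2 --x--> 2

2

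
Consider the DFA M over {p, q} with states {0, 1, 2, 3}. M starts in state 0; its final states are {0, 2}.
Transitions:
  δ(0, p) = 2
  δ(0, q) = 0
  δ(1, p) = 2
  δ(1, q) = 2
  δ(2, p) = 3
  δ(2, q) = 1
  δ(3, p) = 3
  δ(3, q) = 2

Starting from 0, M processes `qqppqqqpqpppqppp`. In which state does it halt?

0 --q--> 0
0 --q--> 0
0 --p--> 2
2 --p--> 3
3 --q--> 2
2 --q--> 1
1 --q--> 2
2 --p--> 3
3 --q--> 2
2 --p--> 3
3 --p--> 3
3 --p--> 3
3 --q--> 2
2 --p--> 3
3 --p--> 3
3 --p--> 3

3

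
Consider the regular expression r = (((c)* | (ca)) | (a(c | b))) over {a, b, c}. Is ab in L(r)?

yes

The right alternative (a(c|b)) matches ab.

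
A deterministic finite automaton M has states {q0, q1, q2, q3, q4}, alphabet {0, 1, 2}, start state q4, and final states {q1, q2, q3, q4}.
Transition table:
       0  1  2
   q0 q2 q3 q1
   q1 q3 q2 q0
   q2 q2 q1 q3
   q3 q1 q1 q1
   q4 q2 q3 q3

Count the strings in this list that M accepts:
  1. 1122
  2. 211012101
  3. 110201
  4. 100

1122: accepted
211012101: accepted
110201: accepted
100: accepted

4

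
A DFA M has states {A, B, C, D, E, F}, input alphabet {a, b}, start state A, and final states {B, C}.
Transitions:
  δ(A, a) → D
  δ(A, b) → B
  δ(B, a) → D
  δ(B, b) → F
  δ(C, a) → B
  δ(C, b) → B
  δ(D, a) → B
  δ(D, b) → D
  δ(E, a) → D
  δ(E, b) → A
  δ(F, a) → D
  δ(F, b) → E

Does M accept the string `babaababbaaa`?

A --b--> B
B --a--> D
D --b--> D
D --a--> B
B --a--> D
D --b--> D
D --a--> B
B --b--> F
F --b--> E
E --a--> D
D --a--> B
B --a--> D
End in state D, which is not an accepting state.

rejected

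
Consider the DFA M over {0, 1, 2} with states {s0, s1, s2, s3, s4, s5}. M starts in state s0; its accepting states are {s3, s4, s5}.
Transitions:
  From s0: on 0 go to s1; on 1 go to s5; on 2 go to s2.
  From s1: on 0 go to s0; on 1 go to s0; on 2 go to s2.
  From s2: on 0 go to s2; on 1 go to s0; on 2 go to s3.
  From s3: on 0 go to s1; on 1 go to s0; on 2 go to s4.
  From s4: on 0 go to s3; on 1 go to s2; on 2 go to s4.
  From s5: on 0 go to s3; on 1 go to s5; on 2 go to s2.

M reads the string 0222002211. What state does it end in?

s5

s0 --0--> s1
s1 --2--> s2
s2 --2--> s3
s3 --2--> s4
s4 --0--> s3
s3 --0--> s1
s1 --2--> s2
s2 --2--> s3
s3 --1--> s0
s0 --1--> s5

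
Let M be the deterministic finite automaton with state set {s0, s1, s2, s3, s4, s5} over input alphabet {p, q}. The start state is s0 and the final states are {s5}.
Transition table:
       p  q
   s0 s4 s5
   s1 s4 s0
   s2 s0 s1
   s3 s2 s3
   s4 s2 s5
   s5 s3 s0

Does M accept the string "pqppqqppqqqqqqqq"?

rejected

s0 --p--> s4
s4 --q--> s5
s5 --p--> s3
s3 --p--> s2
s2 --q--> s1
s1 --q--> s0
s0 --p--> s4
s4 --p--> s2
s2 --q--> s1
s1 --q--> s0
s0 --q--> s5
s5 --q--> s0
s0 --q--> s5
s5 --q--> s0
s0 --q--> s5
s5 --q--> s0
End in state s0, which is not an accepting state.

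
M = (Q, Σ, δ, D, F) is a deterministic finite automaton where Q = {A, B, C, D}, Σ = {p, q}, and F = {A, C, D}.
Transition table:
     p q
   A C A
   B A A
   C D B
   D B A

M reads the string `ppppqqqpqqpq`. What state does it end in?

B

D --p--> B
B --p--> A
A --p--> C
C --p--> D
D --q--> A
A --q--> A
A --q--> A
A --p--> C
C --q--> B
B --q--> A
A --p--> C
C --q--> B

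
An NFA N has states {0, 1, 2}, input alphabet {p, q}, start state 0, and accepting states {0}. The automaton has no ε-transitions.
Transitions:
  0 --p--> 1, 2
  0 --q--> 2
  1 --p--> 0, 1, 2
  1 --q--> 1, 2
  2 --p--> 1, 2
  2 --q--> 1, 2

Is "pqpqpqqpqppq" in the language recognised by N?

Start: {0}
read p: {1, 2}
read q: {1, 2}
read p: {0, 1, 2}
read q: {1, 2}
read p: {0, 1, 2}
read q: {1, 2}
read q: {1, 2}
read p: {0, 1, 2}
read q: {1, 2}
read p: {0, 1, 2}
read p: {0, 1, 2}
read q: {1, 2}
Reachable ∩ accepting = {} — empty.

rejected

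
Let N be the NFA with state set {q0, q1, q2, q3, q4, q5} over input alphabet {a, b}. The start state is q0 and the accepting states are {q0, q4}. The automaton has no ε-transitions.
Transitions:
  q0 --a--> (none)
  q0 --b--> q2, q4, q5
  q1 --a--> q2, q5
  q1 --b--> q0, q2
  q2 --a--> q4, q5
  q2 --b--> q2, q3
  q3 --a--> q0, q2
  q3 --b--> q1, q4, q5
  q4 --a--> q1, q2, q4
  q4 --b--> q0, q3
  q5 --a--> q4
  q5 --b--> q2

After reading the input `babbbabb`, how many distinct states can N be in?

6

Start: {q0}
read b: {q2, q4, q5}
read a: {q1, q2, q4, q5}
read b: {q0, q2, q3}
read b: {q1, q2, q3, q4, q5}
read b: {q0, q1, q2, q3, q4, q5}
read a: {q0, q1, q2, q4, q5}
read b: {q0, q2, q3, q4, q5}
read b: {q0, q1, q2, q3, q4, q5}
Final reachable set {q0, q1, q2, q3, q4, q5} has 6 states.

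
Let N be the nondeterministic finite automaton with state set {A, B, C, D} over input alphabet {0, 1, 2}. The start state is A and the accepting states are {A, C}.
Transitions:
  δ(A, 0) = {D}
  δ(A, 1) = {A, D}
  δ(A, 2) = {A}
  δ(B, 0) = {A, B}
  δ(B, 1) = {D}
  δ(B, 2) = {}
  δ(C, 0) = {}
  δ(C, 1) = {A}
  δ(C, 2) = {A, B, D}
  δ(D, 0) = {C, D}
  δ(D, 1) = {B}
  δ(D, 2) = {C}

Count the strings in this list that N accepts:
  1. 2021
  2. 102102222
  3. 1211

3

2021: accepted
102102222: accepted
1211: accepted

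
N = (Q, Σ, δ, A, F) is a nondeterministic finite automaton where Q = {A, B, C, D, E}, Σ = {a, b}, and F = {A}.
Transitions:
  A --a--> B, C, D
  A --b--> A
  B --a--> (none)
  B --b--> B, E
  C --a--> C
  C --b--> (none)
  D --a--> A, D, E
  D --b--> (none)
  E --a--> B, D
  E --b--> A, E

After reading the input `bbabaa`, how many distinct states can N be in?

Start: {A}
read b: {A}
read b: {A}
read a: {B, C, D}
read b: {B, E}
read a: {B, D}
read a: {A, D, E}
Final reachable set {A, D, E} has 3 states.

3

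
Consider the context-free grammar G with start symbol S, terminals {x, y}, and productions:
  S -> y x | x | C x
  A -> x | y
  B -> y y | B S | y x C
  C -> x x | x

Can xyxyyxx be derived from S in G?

no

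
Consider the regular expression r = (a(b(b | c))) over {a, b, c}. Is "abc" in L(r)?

Split as a·bc: a matches a and (b(b|c)) matches bc.

yes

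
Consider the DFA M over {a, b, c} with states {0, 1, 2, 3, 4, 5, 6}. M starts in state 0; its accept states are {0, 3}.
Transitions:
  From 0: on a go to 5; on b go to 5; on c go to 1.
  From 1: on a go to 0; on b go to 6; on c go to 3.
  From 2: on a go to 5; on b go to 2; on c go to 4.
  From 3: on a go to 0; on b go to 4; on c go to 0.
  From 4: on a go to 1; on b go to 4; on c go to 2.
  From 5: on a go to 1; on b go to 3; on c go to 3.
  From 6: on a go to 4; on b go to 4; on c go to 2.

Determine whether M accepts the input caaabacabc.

accepted

0 --c--> 1
1 --a--> 0
0 --a--> 5
5 --a--> 1
1 --b--> 6
6 --a--> 4
4 --c--> 2
2 --a--> 5
5 --b--> 3
3 --c--> 0
End in state 0, which is an accepting state.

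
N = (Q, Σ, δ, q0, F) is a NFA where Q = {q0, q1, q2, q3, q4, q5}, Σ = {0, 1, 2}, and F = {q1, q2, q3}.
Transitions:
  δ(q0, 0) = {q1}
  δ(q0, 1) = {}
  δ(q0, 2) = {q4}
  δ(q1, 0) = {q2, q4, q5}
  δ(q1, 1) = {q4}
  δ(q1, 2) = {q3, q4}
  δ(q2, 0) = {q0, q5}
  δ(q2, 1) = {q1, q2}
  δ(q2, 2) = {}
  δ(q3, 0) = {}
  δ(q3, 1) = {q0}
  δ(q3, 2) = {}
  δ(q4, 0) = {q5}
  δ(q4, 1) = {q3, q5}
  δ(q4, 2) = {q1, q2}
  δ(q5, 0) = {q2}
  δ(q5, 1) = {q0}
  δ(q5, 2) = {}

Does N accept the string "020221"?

Start: {q0}
read 0: {q1}
read 2: {q3, q4}
read 0: {q5}
read 2: {}
The reachable set is empty and stays empty for the remaining 2 symbols.
Reachable ∩ accepting = {} — empty.

rejected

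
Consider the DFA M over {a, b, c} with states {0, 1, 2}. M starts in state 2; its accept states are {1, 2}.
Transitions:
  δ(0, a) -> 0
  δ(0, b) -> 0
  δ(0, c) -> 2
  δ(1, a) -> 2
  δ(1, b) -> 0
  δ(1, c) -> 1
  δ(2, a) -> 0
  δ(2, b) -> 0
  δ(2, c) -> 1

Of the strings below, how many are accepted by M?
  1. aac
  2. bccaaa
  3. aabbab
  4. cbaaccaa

aac: accepted
bccaaa: rejected
aabbab: rejected
cbaaccaa: rejected

1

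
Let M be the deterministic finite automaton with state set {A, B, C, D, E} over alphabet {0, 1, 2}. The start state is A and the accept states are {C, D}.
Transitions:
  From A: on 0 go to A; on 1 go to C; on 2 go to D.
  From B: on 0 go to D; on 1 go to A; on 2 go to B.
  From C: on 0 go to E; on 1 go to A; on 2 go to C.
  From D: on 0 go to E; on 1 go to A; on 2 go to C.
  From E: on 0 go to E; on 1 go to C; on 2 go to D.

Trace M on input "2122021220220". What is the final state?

A --2--> D
D --1--> A
A --2--> D
D --2--> C
C --0--> E
E --2--> D
D --1--> A
A --2--> D
D --2--> C
C --0--> E
E --2--> D
D --2--> C
C --0--> E

E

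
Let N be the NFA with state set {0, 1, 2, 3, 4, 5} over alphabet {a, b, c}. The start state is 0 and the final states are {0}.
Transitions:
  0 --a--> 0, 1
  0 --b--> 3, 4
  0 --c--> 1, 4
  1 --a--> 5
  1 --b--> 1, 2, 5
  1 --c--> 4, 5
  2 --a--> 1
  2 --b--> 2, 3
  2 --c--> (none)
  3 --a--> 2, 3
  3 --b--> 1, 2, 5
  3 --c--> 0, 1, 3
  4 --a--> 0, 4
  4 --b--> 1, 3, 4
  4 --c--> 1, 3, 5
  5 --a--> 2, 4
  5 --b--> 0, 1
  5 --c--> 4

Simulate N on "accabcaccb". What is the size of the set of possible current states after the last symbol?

Start: {0}
read a: {0, 1}
read c: {1, 4, 5}
read c: {1, 3, 4, 5}
read a: {0, 2, 3, 4, 5}
read b: {0, 1, 2, 3, 4, 5}
read c: {0, 1, 3, 4, 5}
read a: {0, 1, 2, 3, 4, 5}
read c: {0, 1, 3, 4, 5}
read c: {0, 1, 3, 4, 5}
read b: {0, 1, 2, 3, 4, 5}
Final reachable set {0, 1, 2, 3, 4, 5} has 6 states.

6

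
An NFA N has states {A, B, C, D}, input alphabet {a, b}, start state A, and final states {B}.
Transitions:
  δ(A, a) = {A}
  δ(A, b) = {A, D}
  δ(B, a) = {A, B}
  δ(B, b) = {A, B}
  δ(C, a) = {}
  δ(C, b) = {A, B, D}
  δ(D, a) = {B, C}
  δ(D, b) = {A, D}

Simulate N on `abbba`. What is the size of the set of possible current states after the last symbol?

3

Start: {A}
read a: {A}
read b: {A, D}
read b: {A, D}
read b: {A, D}
read a: {A, B, C}
Final reachable set {A, B, C} has 3 states.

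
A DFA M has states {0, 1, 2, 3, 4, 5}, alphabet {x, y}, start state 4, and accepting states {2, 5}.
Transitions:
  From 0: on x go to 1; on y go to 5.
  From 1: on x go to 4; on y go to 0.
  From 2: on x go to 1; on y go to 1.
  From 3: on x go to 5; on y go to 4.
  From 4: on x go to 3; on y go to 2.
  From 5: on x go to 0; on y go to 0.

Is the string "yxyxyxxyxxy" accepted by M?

accepted

4 --y--> 2
2 --x--> 1
1 --y--> 0
0 --x--> 1
1 --y--> 0
0 --x--> 1
1 --x--> 4
4 --y--> 2
2 --x--> 1
1 --x--> 4
4 --y--> 2
End in state 2, which is an accepting state.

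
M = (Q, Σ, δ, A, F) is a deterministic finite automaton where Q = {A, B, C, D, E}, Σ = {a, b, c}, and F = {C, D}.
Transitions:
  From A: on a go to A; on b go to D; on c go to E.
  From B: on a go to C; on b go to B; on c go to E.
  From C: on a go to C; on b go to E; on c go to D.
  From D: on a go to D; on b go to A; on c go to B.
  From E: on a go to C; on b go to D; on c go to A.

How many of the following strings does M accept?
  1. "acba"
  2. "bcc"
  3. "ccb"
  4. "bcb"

2

"acba": accepted
"bcc": rejected
"ccb": accepted
"bcb": rejected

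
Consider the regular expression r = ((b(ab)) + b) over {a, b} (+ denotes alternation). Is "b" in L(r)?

yes

The right alternative b matches b.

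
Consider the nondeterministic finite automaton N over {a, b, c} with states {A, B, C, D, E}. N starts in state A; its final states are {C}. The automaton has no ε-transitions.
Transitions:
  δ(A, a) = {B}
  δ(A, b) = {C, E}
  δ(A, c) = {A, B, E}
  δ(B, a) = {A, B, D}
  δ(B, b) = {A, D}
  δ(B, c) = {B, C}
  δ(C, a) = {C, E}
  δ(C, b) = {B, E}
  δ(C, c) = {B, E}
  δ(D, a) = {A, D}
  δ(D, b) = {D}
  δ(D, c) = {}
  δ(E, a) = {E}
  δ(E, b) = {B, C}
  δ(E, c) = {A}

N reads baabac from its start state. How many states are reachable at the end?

4

Start: {A}
read b: {C, E}
read a: {C, E}
read a: {C, E}
read b: {B, C, E}
read a: {A, B, C, D, E}
read c: {A, B, C, E}
Final reachable set {A, B, C, E} has 4 states.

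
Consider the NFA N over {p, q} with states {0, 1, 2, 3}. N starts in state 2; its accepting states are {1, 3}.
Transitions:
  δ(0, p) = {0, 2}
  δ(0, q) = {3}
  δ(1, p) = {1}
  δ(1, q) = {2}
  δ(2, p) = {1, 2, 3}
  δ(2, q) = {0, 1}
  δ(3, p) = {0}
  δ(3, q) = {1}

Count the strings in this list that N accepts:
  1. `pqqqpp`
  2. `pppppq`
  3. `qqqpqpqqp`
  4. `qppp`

`pqqqpp`: accepted
`pppppq`: accepted
`qqqpqpqqp`: accepted
`qppp`: accepted

4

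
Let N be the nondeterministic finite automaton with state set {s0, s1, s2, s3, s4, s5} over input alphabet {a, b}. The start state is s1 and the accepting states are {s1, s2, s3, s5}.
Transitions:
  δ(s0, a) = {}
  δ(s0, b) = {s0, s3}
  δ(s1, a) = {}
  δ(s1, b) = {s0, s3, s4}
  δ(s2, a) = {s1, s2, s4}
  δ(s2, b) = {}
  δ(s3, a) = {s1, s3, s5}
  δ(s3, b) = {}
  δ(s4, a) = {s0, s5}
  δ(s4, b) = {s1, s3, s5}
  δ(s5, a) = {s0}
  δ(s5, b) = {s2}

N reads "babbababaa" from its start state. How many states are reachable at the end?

6

Start: {s1}
read b: {s0, s3, s4}
read a: {s0, s1, s3, s5}
read b: {s0, s2, s3, s4}
read b: {s0, s1, s3, s5}
read a: {s0, s1, s3, s5}
read b: {s0, s2, s3, s4}
read a: {s0, s1, s2, s3, s4, s5}
read b: {s0, s1, s2, s3, s4, s5}
read a: {s0, s1, s2, s3, s4, s5}
read a: {s0, s1, s2, s3, s4, s5}
Final reachable set {s0, s1, s2, s3, s4, s5} has 6 states.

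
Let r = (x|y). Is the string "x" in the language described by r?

yes

The left alternative x matches x.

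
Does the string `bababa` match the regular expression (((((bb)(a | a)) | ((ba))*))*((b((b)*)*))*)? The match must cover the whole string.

Split as bababa·ε: ((((bb)(a|a))|((ba))*))* matches bababa and ((b((b)*)*))* matches ε.

yes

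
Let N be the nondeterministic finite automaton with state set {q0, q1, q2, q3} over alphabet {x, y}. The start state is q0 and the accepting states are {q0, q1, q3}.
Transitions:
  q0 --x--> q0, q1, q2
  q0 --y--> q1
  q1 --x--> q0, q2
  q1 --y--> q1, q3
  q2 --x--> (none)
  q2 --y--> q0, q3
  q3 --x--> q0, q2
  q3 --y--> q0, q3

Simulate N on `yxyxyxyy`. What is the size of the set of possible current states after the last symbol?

3

Start: {q0}
read y: {q1}
read x: {q0, q2}
read y: {q0, q1, q3}
read x: {q0, q1, q2}
read y: {q0, q1, q3}
read x: {q0, q1, q2}
read y: {q0, q1, q3}
read y: {q0, q1, q3}
Final reachable set {q0, q1, q3} has 3 states.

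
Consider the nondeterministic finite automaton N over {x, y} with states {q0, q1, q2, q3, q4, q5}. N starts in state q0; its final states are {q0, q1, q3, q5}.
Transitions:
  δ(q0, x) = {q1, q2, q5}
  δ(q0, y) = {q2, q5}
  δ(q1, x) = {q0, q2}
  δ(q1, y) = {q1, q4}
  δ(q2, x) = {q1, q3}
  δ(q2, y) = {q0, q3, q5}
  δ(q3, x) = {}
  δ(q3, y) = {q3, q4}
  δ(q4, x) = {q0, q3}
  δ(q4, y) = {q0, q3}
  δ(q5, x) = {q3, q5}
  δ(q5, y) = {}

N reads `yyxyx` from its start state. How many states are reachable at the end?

5

Start: {q0}
read y: {q2, q5}
read y: {q0, q3, q5}
read x: {q1, q2, q3, q5}
read y: {q0, q1, q3, q4, q5}
read x: {q0, q1, q2, q3, q5}
Final reachable set {q0, q1, q2, q3, q5} has 5 states.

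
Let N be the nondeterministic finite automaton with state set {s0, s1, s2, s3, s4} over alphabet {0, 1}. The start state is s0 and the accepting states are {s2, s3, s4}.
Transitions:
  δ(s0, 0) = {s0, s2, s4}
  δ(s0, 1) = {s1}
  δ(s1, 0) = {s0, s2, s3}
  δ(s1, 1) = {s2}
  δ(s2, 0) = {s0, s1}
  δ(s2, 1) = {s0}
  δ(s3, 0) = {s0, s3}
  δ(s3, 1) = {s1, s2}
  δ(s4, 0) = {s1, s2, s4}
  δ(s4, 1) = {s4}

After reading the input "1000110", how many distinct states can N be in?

5

Start: {s0}
read 1: {s1}
read 0: {s0, s2, s3}
read 0: {s0, s1, s2, s3, s4}
read 0: {s0, s1, s2, s3, s4}
read 1: {s0, s1, s2, s4}
read 1: {s0, s1, s2, s4}
read 0: {s0, s1, s2, s3, s4}
Final reachable set {s0, s1, s2, s3, s4} has 5 states.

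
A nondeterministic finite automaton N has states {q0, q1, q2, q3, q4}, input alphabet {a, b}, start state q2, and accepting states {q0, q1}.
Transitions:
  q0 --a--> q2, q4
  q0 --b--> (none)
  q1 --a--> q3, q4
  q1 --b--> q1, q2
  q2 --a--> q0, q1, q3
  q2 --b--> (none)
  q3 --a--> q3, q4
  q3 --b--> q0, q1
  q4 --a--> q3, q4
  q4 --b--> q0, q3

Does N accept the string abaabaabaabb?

Start: {q2}
read a: {q0, q1, q3}
read b: {q0, q1, q2}
read a: {q0, q1, q2, q3, q4}
read a: {q0, q1, q2, q3, q4}
read b: {q0, q1, q2, q3}
read a: {q0, q1, q2, q3, q4}
read a: {q0, q1, q2, q3, q4}
read b: {q0, q1, q2, q3}
read a: {q0, q1, q2, q3, q4}
read a: {q0, q1, q2, q3, q4}
read b: {q0, q1, q2, q3}
read b: {q0, q1, q2}
Reachable ∩ accepting = {q0, q1} — nonempty.

accepted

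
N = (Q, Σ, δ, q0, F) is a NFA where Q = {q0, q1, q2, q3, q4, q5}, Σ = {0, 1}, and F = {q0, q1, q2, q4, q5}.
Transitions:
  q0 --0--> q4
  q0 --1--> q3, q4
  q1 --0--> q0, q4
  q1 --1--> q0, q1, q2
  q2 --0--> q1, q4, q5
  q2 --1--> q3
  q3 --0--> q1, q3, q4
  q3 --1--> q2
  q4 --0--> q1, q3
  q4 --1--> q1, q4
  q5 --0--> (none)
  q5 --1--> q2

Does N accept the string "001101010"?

Start: {q0}
read 0: {q4}
read 0: {q1, q3}
read 1: {q0, q1, q2}
read 1: {q0, q1, q2, q3, q4}
read 0: {q0, q1, q3, q4, q5}
read 1: {q0, q1, q2, q3, q4}
read 0: {q0, q1, q3, q4, q5}
read 1: {q0, q1, q2, q3, q4}
read 0: {q0, q1, q3, q4, q5}
Reachable ∩ accepting = {q0, q1, q4, q5} — nonempty.

accepted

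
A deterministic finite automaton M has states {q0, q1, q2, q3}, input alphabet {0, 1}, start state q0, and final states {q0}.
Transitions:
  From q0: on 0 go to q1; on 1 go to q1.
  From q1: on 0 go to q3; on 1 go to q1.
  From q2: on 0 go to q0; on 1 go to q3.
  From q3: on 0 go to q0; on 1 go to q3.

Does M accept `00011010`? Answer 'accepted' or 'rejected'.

accepted

q0 --0--> q1
q1 --0--> q3
q3 --0--> q0
q0 --1--> q1
q1 --1--> q1
q1 --0--> q3
q3 --1--> q3
q3 --0--> q0
End in state q0, which is an accepting state.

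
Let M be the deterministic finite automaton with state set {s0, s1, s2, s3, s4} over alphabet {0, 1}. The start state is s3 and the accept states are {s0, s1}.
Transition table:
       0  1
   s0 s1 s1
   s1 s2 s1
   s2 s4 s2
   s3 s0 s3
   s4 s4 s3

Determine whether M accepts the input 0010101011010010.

s3 --0--> s0
s0 --0--> s1
s1 --1--> s1
s1 --0--> s2
s2 --1--> s2
s2 --0--> s4
s4 --1--> s3
s3 --0--> s0
s0 --1--> s1
s1 --1--> s1
s1 --0--> s2
s2 --1--> s2
s2 --0--> s4
s4 --0--> s4
s4 --1--> s3
s3 --0--> s0
End in state s0, which is an accepting state.

accepted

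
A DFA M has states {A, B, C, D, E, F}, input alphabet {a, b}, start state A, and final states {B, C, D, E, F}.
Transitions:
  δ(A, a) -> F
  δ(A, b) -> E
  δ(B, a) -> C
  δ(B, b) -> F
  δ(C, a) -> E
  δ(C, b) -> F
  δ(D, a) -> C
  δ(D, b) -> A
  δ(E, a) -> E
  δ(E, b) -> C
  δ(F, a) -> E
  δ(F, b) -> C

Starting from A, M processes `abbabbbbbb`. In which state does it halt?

A --a--> F
F --b--> C
C --b--> F
F --a--> E
E --b--> C
C --b--> F
F --b--> C
C --b--> F
F --b--> C
C --b--> F

F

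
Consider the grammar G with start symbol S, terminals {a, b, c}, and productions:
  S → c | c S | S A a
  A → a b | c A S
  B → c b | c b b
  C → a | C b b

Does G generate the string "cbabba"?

no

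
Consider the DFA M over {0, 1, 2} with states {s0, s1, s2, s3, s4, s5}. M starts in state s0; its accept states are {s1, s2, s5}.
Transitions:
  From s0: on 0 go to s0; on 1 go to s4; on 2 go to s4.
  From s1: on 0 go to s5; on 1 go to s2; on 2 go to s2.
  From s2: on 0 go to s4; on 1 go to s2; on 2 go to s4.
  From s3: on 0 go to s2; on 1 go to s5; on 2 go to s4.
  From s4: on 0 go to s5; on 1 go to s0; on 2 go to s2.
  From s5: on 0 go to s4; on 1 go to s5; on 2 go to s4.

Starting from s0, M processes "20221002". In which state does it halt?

s4

s0 --2--> s4
s4 --0--> s5
s5 --2--> s4
s4 --2--> s2
s2 --1--> s2
s2 --0--> s4
s4 --0--> s5
s5 --2--> s4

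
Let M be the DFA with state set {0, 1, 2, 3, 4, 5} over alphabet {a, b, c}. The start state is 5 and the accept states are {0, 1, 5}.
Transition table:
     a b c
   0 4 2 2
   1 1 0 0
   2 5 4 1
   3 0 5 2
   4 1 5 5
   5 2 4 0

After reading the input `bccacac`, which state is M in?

5 --b--> 4
4 --c--> 5
5 --c--> 0
0 --a--> 4
4 --c--> 5
5 --a--> 2
2 --c--> 1

1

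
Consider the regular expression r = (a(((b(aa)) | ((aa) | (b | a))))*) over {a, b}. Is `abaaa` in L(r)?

yes

Split as a·baaa: a matches a and (((b(aa))|((aa)|(b|a))))* matches baaa.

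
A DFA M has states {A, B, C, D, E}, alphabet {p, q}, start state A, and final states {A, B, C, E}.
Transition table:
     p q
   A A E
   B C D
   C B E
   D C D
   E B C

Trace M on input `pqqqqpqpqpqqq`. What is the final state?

D

A --p--> A
A --q--> E
E --q--> C
C --q--> E
E --q--> C
C --p--> B
B --q--> D
D --p--> C
C --q--> E
E --p--> B
B --q--> D
D --q--> D
D --q--> D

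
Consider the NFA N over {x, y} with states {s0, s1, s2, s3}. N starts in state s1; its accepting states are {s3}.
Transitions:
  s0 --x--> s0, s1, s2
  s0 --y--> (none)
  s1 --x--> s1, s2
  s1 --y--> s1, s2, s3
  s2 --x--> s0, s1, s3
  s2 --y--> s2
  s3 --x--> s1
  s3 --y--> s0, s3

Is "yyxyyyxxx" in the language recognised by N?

accepted

Start: {s1}
read y: {s1, s2, s3}
read y: {s0, s1, s2, s3}
read x: {s0, s1, s2, s3}
read y: {s0, s1, s2, s3}
read y: {s0, s1, s2, s3}
read y: {s0, s1, s2, s3}
read x: {s0, s1, s2, s3}
read x: {s0, s1, s2, s3}
read x: {s0, s1, s2, s3}
Reachable ∩ accepting = {s3} — nonempty.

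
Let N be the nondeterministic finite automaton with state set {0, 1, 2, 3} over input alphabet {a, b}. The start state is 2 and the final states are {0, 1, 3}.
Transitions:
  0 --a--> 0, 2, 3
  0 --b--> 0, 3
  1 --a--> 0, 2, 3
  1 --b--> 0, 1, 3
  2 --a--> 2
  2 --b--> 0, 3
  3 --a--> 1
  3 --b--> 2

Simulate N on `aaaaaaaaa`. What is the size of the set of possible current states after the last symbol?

Start: {2}
read a: {2}
read a: {2}
read a: {2}
read a: {2}
read a: {2}
read a: {2}
read a: {2}
read a: {2}
read a: {2}
Final reachable set {2} has 1 state.

1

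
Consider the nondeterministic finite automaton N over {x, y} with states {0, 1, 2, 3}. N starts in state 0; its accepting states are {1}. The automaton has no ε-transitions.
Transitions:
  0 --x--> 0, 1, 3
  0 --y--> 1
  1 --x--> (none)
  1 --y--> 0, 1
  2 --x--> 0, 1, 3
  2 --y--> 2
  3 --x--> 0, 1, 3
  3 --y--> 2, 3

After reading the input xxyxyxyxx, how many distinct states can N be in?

3

Start: {0}
read x: {0, 1, 3}
read x: {0, 1, 3}
read y: {0, 1, 2, 3}
read x: {0, 1, 3}
read y: {0, 1, 2, 3}
read x: {0, 1, 3}
read y: {0, 1, 2, 3}
read x: {0, 1, 3}
read x: {0, 1, 3}
Final reachable set {0, 1, 3} has 3 states.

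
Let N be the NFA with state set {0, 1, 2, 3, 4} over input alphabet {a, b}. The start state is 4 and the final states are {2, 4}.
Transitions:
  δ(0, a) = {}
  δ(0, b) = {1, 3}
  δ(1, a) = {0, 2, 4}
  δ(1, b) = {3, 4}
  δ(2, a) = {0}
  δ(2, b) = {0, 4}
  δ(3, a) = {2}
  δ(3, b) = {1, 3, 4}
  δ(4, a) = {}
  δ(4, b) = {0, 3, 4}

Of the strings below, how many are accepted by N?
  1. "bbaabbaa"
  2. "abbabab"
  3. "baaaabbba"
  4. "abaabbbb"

0

"bbaabbaa": rejected
"abbabab": rejected
"baaaabbba": rejected
"abaabbbb": rejected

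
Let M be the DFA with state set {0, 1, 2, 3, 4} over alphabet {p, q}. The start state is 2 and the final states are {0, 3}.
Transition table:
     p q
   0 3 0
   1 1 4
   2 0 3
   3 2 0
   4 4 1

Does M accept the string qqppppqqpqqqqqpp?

2 --q--> 3
3 --q--> 0
0 --p--> 3
3 --p--> 2
2 --p--> 0
0 --p--> 3
3 --q--> 0
0 --q--> 0
0 --p--> 3
3 --q--> 0
0 --q--> 0
0 --q--> 0
0 --q--> 0
0 --q--> 0
0 --p--> 3
3 --p--> 2
End in state 2, which is not an accepting state.

rejected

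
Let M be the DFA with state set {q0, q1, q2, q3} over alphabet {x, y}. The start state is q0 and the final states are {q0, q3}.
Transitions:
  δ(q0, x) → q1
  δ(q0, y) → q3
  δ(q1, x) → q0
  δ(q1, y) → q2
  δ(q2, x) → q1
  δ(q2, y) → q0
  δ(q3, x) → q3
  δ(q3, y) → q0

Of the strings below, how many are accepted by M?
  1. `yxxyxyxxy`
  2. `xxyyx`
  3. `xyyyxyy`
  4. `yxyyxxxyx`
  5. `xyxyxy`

`yxxyxyxxy`: accepted
`xxyyx`: rejected
`xyyyxyy`: accepted
`yxyyxxxyx`: rejected
`xyxyxy`: rejected

2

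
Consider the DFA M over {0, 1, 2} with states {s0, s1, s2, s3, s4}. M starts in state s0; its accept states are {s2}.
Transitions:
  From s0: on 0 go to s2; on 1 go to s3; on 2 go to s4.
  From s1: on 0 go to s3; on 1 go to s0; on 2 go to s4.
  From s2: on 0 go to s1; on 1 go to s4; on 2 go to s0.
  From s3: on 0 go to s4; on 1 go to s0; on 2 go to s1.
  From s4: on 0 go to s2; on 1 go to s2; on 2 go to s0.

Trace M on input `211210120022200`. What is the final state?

s0 --2--> s4
s4 --1--> s2
s2 --1--> s4
s4 --2--> s0
s0 --1--> s3
s3 --0--> s4
s4 --1--> s2
s2 --2--> s0
s0 --0--> s2
s2 --0--> s1
s1 --2--> s4
s4 --2--> s0
s0 --2--> s4
s4 --0--> s2
s2 --0--> s1

s1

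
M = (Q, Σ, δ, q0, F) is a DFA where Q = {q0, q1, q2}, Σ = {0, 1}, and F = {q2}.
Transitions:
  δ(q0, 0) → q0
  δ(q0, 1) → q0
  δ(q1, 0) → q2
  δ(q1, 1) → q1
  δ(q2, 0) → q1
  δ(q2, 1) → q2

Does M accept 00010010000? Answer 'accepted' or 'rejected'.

rejected

q0 --0--> q0
q0 --0--> q0
q0 --0--> q0
q0 --1--> q0
q0 --0--> q0
q0 --0--> q0
q0 --1--> q0
q0 --0--> q0
q0 --0--> q0
q0 --0--> q0
q0 --0--> q0
End in state q0, which is not an accepting state.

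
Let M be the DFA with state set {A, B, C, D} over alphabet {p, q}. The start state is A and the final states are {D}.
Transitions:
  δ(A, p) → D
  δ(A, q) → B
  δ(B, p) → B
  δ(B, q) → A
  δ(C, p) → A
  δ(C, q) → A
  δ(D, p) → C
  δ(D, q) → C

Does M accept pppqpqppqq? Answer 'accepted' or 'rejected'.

rejected

A --p--> D
D --p--> C
C --p--> A
A --q--> B
B --p--> B
B --q--> A
A --p--> D
D --p--> C
C --q--> A
A --q--> B
End in state B, which is not an accepting state.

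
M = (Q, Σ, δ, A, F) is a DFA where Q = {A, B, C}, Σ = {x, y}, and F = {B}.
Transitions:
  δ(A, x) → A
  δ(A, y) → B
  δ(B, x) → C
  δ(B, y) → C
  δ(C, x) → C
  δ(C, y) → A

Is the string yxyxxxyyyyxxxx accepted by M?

A --y--> B
B --x--> C
C --y--> A
A --x--> A
A --x--> A
A --x--> A
A --y--> B
B --y--> C
C --y--> A
A --y--> B
B --x--> C
C --x--> C
C --x--> C
C --x--> C
End in state C, which is not an accepting state.

rejected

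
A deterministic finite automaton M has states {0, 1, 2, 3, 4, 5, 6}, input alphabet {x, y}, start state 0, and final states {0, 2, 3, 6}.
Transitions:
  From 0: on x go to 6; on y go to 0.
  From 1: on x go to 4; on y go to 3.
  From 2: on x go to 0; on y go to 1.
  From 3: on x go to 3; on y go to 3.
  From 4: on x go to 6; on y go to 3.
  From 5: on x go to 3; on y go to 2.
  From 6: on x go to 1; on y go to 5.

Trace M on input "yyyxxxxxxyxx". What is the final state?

0 --y--> 0
0 --y--> 0
0 --y--> 0
0 --x--> 6
6 --x--> 1
1 --x--> 4
4 --x--> 6
6 --x--> 1
1 --x--> 4
4 --y--> 3
3 --x--> 3
3 --x--> 3

3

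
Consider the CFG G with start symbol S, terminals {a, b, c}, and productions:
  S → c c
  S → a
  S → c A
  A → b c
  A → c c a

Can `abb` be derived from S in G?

no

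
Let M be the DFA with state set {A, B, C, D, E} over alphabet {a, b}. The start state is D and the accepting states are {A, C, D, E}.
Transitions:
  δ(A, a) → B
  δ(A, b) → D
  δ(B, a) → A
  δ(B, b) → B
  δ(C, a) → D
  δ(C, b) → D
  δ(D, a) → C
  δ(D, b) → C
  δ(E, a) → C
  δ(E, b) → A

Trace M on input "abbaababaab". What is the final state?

D --a--> C
C --b--> D
D --b--> C
C --a--> D
D --a--> C
C --b--> D
D --a--> C
C --b--> D
D --a--> C
C --a--> D
D --b--> C

C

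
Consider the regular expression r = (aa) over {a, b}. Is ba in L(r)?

no

No split of ba into u·v has a matching u and a matching v.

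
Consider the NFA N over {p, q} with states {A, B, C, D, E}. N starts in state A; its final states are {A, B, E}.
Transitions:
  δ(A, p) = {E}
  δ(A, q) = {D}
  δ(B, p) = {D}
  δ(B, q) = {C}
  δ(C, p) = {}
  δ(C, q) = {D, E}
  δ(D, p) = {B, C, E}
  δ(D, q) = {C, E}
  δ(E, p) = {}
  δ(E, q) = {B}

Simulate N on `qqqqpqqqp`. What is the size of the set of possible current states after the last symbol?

1

Start: {A}
read q: {D}
read q: {C, E}
read q: {B, D, E}
read q: {B, C, E}
read p: {D}
read q: {C, E}
read q: {B, D, E}
read q: {B, C, E}
read p: {D}
Final reachable set {D} has 1 state.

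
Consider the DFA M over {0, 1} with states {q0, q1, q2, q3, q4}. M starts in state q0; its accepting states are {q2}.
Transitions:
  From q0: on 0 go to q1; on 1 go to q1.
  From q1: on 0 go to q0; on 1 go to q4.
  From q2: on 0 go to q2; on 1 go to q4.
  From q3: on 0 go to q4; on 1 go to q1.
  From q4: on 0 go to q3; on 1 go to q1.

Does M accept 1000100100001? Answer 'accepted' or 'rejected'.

rejected

q0 --1--> q1
q1 --0--> q0
q0 --0--> q1
q1 --0--> q0
q0 --1--> q1
q1 --0--> q0
q0 --0--> q1
q1 --1--> q4
q4 --0--> q3
q3 --0--> q4
q4 --0--> q3
q3 --0--> q4
q4 --1--> q1
End in state q1, which is not an accepting state.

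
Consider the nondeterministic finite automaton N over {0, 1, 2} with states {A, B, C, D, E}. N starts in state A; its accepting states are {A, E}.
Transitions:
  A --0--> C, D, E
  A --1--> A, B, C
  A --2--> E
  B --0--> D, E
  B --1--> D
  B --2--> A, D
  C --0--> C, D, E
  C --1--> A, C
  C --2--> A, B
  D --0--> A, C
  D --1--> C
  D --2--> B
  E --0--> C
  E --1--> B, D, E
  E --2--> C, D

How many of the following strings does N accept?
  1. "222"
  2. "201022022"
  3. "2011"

"222": accepted
"201022022": accepted
"2011": accepted

3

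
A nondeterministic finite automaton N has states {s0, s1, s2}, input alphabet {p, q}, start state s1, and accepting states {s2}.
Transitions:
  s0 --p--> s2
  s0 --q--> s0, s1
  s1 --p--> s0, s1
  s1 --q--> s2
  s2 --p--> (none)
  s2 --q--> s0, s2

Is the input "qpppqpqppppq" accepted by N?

rejected

Start: {s1}
read q: {s2}
read p: {}
The reachable set is empty and stays empty for the remaining 10 symbols.
Reachable ∩ accepting = {} — empty.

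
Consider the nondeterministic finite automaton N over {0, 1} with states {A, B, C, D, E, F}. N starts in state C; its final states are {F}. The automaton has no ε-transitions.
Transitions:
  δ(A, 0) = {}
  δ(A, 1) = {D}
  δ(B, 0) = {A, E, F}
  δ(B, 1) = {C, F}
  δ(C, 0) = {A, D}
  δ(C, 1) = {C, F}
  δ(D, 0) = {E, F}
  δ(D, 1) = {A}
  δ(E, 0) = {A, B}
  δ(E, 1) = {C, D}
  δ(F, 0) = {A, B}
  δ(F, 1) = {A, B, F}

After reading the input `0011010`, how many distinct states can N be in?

5

Start: {C}
read 0: {A, D}
read 0: {E, F}
read 1: {A, B, C, D, F}
read 1: {A, B, C, D, F}
read 0: {A, B, D, E, F}
read 1: {A, B, C, D, F}
read 0: {A, B, D, E, F}
Final reachable set {A, B, D, E, F} has 5 states.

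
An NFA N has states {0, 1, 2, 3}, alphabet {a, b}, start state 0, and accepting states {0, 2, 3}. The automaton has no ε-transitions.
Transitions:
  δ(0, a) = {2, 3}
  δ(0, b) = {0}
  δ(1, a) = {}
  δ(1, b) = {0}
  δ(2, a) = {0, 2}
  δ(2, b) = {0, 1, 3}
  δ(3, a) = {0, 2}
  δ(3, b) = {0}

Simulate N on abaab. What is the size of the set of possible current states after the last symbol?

3

Start: {0}
read a: {2, 3}
read b: {0, 1, 3}
read a: {0, 2, 3}
read a: {0, 2, 3}
read b: {0, 1, 3}
Final reachable set {0, 1, 3} has 3 states.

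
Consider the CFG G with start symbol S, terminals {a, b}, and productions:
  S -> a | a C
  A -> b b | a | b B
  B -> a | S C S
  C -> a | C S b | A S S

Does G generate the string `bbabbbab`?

no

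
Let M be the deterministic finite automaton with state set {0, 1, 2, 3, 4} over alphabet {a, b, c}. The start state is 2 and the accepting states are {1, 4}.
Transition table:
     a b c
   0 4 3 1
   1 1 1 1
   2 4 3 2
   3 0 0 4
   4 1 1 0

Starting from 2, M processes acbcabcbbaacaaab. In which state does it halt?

1

2 --a--> 4
4 --c--> 0
0 --b--> 3
3 --c--> 4
4 --a--> 1
1 --b--> 1
1 --c--> 1
1 --b--> 1
1 --b--> 1
1 --a--> 1
1 --a--> 1
1 --c--> 1
1 --a--> 1
1 --a--> 1
1 --a--> 1
1 --b--> 1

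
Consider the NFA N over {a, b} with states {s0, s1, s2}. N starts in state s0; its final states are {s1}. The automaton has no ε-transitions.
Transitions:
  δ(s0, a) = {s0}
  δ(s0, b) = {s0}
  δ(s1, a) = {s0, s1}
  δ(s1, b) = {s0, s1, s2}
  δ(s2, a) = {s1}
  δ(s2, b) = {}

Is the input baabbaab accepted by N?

rejected

Start: {s0}
read b: {s0}
read a: {s0}
read a: {s0}
read b: {s0}
read b: {s0}
read a: {s0}
read a: {s0}
read b: {s0}
Reachable ∩ accepting = {} — empty.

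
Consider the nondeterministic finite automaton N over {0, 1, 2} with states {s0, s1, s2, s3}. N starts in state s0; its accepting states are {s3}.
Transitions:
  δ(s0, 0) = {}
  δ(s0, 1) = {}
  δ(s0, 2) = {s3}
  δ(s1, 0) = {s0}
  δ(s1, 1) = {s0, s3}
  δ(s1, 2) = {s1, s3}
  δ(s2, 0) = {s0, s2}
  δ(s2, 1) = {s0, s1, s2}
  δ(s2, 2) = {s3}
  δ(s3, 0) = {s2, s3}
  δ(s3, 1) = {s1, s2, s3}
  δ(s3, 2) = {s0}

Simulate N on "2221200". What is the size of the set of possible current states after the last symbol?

Start: {s0}
read 2: {s3}
read 2: {s0}
read 2: {s3}
read 1: {s1, s2, s3}
read 2: {s0, s1, s3}
read 0: {s0, s2, s3}
read 0: {s0, s2, s3}
Final reachable set {s0, s2, s3} has 3 states.

3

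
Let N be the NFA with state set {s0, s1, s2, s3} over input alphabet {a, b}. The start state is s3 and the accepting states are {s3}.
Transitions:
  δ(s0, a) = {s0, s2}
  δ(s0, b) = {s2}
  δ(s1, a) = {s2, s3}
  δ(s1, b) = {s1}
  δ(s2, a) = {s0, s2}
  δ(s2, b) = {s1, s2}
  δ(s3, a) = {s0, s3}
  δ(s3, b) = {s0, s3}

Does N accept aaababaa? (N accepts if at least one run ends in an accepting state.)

Start: {s3}
read a: {s0, s3}
read a: {s0, s2, s3}
read a: {s0, s2, s3}
read b: {s0, s1, s2, s3}
read a: {s0, s2, s3}
read b: {s0, s1, s2, s3}
read a: {s0, s2, s3}
read a: {s0, s2, s3}
Reachable ∩ accepting = {s3} — nonempty.

accepted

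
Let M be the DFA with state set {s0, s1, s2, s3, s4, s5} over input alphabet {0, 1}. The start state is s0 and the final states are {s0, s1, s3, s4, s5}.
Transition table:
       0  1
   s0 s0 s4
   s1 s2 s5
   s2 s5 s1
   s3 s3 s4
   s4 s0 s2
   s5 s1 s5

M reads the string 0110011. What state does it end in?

s5

s0 --0--> s0
s0 --1--> s4
s4 --1--> s2
s2 --0--> s5
s5 --0--> s1
s1 --1--> s5
s5 --1--> s5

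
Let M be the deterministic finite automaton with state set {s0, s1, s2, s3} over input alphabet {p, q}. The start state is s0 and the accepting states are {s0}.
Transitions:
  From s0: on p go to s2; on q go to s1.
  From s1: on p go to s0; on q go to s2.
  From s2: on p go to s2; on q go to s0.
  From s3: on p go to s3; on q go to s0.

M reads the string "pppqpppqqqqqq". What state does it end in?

s2

s0 --p--> s2
s2 --p--> s2
s2 --p--> s2
s2 --q--> s0
s0 --p--> s2
s2 --p--> s2
s2 --p--> s2
s2 --q--> s0
s0 --q--> s1
s1 --q--> s2
s2 --q--> s0
s0 --q--> s1
s1 --q--> s2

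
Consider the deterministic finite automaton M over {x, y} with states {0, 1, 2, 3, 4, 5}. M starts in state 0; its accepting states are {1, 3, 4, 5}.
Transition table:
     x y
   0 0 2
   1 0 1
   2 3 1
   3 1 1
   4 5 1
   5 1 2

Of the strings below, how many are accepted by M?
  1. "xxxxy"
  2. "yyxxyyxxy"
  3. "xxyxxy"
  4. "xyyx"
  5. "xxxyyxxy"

"xxxxy": rejected
"yyxxyyxxy": rejected
"xxyxxy": accepted
"xyyx": rejected
"xxxyyxxy": rejected

1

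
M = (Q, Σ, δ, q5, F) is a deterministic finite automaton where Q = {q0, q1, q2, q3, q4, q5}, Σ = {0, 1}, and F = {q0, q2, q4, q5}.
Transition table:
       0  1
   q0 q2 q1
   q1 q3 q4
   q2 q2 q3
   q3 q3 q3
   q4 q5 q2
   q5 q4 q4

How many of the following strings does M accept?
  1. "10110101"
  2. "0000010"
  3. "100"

"10110101": rejected
"0000010": accepted
"100": accepted

2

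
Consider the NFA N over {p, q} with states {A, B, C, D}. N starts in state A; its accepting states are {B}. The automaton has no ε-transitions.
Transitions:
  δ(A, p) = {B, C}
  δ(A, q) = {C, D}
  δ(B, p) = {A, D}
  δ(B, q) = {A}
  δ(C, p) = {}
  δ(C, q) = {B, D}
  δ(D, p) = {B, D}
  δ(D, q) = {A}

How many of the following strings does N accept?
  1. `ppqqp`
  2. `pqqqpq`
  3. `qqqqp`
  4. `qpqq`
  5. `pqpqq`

4

`ppqqp`: accepted
`pqqqpq`: accepted
`qqqqp`: accepted
`qpqq`: rejected
`pqpqq`: accepted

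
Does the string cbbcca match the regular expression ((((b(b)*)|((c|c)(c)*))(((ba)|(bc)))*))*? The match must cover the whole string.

no

cbbcca cannot be split into zero or more pieces each matching (((b(b)*)|((c|c)(c)*))(((ba)|(bc)))*).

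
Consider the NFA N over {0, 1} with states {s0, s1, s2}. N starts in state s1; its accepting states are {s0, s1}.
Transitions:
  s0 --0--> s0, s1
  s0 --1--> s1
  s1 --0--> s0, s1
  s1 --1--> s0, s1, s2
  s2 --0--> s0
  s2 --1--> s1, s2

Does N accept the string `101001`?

Start: {s1}
read 1: {s0, s1, s2}
read 0: {s0, s1}
read 1: {s0, s1, s2}
read 0: {s0, s1}
read 0: {s0, s1}
read 1: {s0, s1, s2}
Reachable ∩ accepting = {s0, s1} — nonempty.

accepted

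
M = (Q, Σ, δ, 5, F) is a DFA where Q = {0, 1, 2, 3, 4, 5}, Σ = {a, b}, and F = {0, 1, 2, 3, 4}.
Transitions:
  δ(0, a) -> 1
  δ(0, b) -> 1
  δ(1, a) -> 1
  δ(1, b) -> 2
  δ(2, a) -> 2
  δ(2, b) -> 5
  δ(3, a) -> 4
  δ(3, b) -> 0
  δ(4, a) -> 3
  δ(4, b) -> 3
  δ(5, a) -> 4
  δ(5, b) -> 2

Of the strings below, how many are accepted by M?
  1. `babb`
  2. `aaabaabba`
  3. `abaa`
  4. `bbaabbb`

4

`babb`: accepted
`aaabaabba`: accepted
`abaa`: accepted
`bbaabbb`: accepted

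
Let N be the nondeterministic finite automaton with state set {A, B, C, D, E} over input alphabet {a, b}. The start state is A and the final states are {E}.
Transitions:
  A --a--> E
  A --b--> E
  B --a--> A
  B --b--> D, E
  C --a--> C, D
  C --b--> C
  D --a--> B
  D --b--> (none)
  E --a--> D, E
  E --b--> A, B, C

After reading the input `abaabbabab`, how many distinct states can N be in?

5

Start: {A}
read a: {E}
read b: {A, B, C}
read a: {A, C, D, E}
read a: {B, C, D, E}
read b: {A, B, C, D, E}
read b: {A, B, C, D, E}
read a: {A, B, C, D, E}
read b: {A, B, C, D, E}
read a: {A, B, C, D, E}
read b: {A, B, C, D, E}
Final reachable set {A, B, C, D, E} has 5 states.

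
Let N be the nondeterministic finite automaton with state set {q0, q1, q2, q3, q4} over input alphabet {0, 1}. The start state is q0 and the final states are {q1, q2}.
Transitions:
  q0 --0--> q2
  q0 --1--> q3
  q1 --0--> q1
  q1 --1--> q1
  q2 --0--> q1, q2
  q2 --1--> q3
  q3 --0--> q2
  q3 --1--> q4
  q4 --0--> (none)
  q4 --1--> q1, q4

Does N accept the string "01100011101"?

rejected

Start: {q0}
read 0: {q2}
read 1: {q3}
read 1: {q4}
read 0: {}
The reachable set is empty and stays empty for the remaining 7 symbols.
Reachable ∩ accepting = {} — empty.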